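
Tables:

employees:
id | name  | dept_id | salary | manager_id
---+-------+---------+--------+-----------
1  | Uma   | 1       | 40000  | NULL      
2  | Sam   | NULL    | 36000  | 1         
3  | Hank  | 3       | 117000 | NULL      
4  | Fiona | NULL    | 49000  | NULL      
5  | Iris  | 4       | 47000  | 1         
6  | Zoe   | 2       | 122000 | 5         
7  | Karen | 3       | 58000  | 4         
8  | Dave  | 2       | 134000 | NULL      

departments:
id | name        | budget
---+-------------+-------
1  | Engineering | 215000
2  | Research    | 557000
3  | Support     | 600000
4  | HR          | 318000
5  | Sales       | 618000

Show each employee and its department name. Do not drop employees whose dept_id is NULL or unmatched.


LEFT JOIN keeps every row from employees (the left table); where dept_id has no match in departments, the department columns become NULL. Walk through each employee:
  - employee 1 (Uma): dept_id=1 -> matches Engineering
  - employee 2 (Sam): dept_id=NULL, no match -> kept with NULL
  - employee 3 (Hank): dept_id=3 -> matches Support
  - employee 4 (Fiona): dept_id=NULL, no match -> kept with NULL
  - employee 5 (Iris): dept_id=4 -> matches HR
  - employee 6 (Zoe): dept_id=2 -> matches Research
  - employee 7 (Karen): dept_id=3 -> matches Support
  - employee 8 (Dave): dept_id=2 -> matches Research
All 8 rows appear; 2 have NULL department.

SQL:
SELECT a.name, b.name AS department
FROM employees a
LEFT JOIN departments b ON a.dept_id = b.id

Result:
name  | department 
------+------------
Uma   | Engineering
Sam   | NULL       
Hank  | Support    
Fiona | NULL       
Iris  | HR         
Zoe   | Research   
Karen | Support    
Dave  | Research   


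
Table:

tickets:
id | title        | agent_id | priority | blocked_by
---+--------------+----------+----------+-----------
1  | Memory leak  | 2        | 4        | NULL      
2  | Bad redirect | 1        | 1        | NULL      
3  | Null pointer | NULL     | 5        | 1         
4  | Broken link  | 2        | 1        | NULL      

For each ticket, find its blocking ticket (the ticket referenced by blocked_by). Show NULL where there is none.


This is a self-join: tickets is joined to a second copy of itself, matching each row's blocked_by to another row's id. Use LEFT JOIN so rows with blocked_by=NULL are kept.
  - ticket 1 (Memory leak): blocked_by=NULL -> NULL
  - ticket 2 (Bad redirect): blocked_by=NULL -> NULL
  - ticket 3 (Null pointer): blocked_by=1 -> Memory leak
  - ticket 4 (Broken link): blocked_by=NULL -> NULL

SQL:
SELECT a.title AS item, b.title AS blocked_by
FROM tickets a
LEFT JOIN tickets b ON a.blocked_by = b.id

Result:
item         | blocked_by 
-------------+------------
Memory leak  | NULL       
Bad redirect | NULL       
Null pointer | Memory leak
Broken link  | NULL       


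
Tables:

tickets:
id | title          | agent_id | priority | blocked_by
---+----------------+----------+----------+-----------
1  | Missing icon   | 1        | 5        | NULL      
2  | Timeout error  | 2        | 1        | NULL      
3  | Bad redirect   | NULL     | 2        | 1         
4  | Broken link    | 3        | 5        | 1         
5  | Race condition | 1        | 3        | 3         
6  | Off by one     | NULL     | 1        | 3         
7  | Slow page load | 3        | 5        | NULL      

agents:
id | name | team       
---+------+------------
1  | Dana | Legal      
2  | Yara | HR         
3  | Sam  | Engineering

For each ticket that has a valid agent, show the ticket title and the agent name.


INNER JOIN keeps only tickets rows whose agent_id matches an id in agents. Walk through each ticket:
  - ticket 1 (Missing icon): agent_id=1 -> matches Dana
  - ticket 2 (Timeout error): agent_id=2 -> matches Yara
  - ticket 3 (Bad redirect): agent_id=NULL, no match -> dropped
  - ticket 4 (Broken link): agent_id=3 -> matches Sam
  - ticket 5 (Race condition): agent_id=1 -> matches Dana
  - ticket 6 (Off by one): agent_id=NULL, no match -> dropped
  - ticket 7 (Slow page load): agent_id=3 -> matches Sam
So 2 of 7 rows are dropped.

SQL:
SELECT a.title, b.name AS agent
FROM tickets a
INNER JOIN agents b ON a.agent_id = b.id

Result:
title          | agent
---------------+------
Missing icon   | Dana 
Timeout error  | Yara 
Broken link    | Sam  
Race condition | Dana 
Slow page load | Sam  


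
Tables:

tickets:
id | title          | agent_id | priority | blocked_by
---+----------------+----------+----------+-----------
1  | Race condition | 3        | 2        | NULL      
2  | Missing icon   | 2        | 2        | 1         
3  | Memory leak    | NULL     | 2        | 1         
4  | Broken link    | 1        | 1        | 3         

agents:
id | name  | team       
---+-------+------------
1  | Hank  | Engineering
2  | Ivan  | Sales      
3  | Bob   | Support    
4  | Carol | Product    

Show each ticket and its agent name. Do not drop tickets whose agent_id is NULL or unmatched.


LEFT JOIN keeps every row from tickets (the left table); where agent_id has no match in agents, the agent columns become NULL. Walk through each ticket:
  - ticket 1 (Race condition): agent_id=3 -> matches Bob
  - ticket 2 (Missing icon): agent_id=2 -> matches Ivan
  - ticket 3 (Memory leak): agent_id=NULL, no match -> kept with NULL
  - ticket 4 (Broken link): agent_id=1 -> matches Hank
All 4 rows appear; 1 has NULL agent.

SQL:
SELECT a.title, b.name AS agent
FROM tickets a
LEFT JOIN agents b ON a.agent_id = b.id

Result:
title          | agent
---------------+------
Race condition | Bob  
Missing icon   | Ivan 
Memory leak    | NULL 
Broken link    | Hank 


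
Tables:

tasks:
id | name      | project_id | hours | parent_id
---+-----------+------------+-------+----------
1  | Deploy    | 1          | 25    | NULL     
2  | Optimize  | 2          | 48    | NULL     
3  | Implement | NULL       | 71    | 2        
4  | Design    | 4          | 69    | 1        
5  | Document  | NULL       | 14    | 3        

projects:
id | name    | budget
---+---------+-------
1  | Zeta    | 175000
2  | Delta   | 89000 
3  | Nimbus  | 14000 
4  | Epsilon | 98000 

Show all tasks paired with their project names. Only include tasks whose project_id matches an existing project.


INNER JOIN keeps only tasks rows whose project_id matches an id in projects. Walk through each task:
  - task 1 (Deploy): project_id=1 -> matches Zeta
  - task 2 (Optimize): project_id=2 -> matches Delta
  - task 3 (Implement): project_id=NULL, no match -> dropped
  - task 4 (Design): project_id=4 -> matches Epsilon
  - task 5 (Document): project_id=NULL, no match -> dropped
So 2 of 5 rows are dropped.

SQL:
SELECT a.name, b.name AS project
FROM tasks a
INNER JOIN projects b ON a.project_id = b.id

Result:
name     | project
---------+--------
Deploy   | Zeta   
Optimize | Delta  
Design   | Epsilon


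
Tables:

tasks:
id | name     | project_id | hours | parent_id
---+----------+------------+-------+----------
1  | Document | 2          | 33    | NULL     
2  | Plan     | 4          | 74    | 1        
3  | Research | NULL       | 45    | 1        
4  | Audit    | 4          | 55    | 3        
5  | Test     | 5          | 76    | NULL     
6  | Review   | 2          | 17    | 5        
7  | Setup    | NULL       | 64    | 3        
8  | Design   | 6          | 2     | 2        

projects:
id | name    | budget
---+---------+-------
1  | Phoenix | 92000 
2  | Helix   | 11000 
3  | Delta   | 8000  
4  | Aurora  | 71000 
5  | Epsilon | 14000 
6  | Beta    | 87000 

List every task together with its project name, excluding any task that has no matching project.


INNER JOIN keeps only tasks rows whose project_id matches an id in projects. Walk through each task:
  - task 1 (Document): project_id=2 -> matches Helix
  - task 2 (Plan): project_id=4 -> matches Aurora
  - task 3 (Research): project_id=NULL, no match -> dropped
  - task 4 (Audit): project_id=4 -> matches Aurora
  - task 5 (Test): project_id=5 -> matches Epsilon
  - task 6 (Review): project_id=2 -> matches Helix
  - task 7 (Setup): project_id=NULL, no match -> dropped
  - task 8 (Design): project_id=6 -> matches Beta
So 2 of 8 rows are dropped.

SQL:
SELECT a.name, b.name AS project
FROM tasks a
INNER JOIN projects b ON a.project_id = b.id

Result:
name     | project
---------+--------
Document | Helix  
Plan     | Aurora 
Audit    | Aurora 
Test     | Epsilon
Review   | Helix  
Design   | Beta   


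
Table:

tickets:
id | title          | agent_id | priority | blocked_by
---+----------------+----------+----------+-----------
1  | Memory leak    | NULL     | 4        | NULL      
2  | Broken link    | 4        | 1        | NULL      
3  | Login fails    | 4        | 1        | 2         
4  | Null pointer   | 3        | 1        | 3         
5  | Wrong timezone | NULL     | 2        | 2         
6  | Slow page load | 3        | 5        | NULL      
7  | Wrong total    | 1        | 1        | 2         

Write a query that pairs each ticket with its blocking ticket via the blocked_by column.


This is a self-join: tickets is joined to a second copy of itself, matching each row's blocked_by to another row's id. Use LEFT JOIN so rows with blocked_by=NULL are kept.
  - ticket 1 (Memory leak): blocked_by=NULL -> NULL
  - ticket 2 (Broken link): blocked_by=NULL -> NULL
  - ticket 3 (Login fails): blocked_by=2 -> Broken link
  - ticket 4 (Null pointer): blocked_by=3 -> Login fails
  - ticket 5 (Wrong timezone): blocked_by=2 -> Broken link
  - ticket 6 (Slow page load): blocked_by=NULL -> NULL
  - ticket 7 (Wrong total): blocked_by=2 -> Broken link

SQL:
SELECT a.title AS item, b.title AS blocked_by
FROM tickets a
LEFT JOIN tickets b ON a.blocked_by = b.id

Result:
item           | blocked_by 
---------------+------------
Memory leak    | NULL       
Broken link    | NULL       
Login fails    | Broken link
Null pointer   | Login fails
Wrong timezone | Broken link
Slow page load | NULL       
Wrong total    | Broken link


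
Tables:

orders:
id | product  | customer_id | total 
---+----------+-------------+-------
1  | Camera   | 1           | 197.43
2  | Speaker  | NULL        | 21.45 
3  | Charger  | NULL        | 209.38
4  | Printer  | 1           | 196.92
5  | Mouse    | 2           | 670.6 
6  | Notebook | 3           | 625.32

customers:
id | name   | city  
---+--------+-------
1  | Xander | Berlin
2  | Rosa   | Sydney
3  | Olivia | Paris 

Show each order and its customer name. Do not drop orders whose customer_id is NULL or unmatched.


LEFT JOIN keeps every row from orders (the left table); where customer_id has no match in customers, the customer columns become NULL. Walk through each order:
  - order 1 (Camera): customer_id=1 -> matches Xander
  - order 2 (Speaker): customer_id=NULL, no match -> kept with NULL
  - order 3 (Charger): customer_id=NULL, no match -> kept with NULL
  - order 4 (Printer): customer_id=1 -> matches Xander
  - order 5 (Mouse): customer_id=2 -> matches Rosa
  - order 6 (Notebook): customer_id=3 -> matches Olivia
All 6 rows appear; 2 have NULL customer.

SQL:
SELECT a.product, b.name AS customer
FROM orders a
LEFT JOIN customers b ON a.customer_id = b.id

Result:
product  | customer
---------+---------
Camera   | Xander  
Speaker  | NULL    
Charger  | NULL    
Printer  | Xander  
Mouse    | Rosa    
Notebook | Olivia  


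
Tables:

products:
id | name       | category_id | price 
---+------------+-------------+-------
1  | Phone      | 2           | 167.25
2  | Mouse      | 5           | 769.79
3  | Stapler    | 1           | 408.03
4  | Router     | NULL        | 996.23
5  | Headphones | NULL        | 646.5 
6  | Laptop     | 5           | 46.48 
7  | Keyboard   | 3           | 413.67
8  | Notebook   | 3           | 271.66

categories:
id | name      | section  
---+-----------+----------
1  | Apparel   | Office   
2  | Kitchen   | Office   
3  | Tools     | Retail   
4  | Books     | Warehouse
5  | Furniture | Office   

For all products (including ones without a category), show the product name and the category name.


LEFT JOIN keeps every row from products (the left table); where category_id has no match in categories, the category columns become NULL. Walk through each product:
  - product 1 (Phone): category_id=2 -> matches Kitchen
  - product 2 (Mouse): category_id=5 -> matches Furniture
  - product 3 (Stapler): category_id=1 -> matches Apparel
  - product 4 (Router): category_id=NULL, no match -> kept with NULL
  - product 5 (Headphones): category_id=NULL, no match -> kept with NULL
  - product 6 (Laptop): category_id=5 -> matches Furniture
  - product 7 (Keyboard): category_id=3 -> matches Tools
  - product 8 (Notebook): category_id=3 -> matches Tools
All 8 rows appear; 2 have NULL category.

SQL:
SELECT a.name, b.name AS category
FROM products a
LEFT JOIN categories b ON a.category_id = b.id

Result:
name       | category 
-----------+----------
Phone      | Kitchen  
Mouse      | Furniture
Stapler    | Apparel  
Router     | NULL     
Headphones | NULL     
Laptop     | Furniture
Keyboard   | Tools    
Notebook   | Tools    


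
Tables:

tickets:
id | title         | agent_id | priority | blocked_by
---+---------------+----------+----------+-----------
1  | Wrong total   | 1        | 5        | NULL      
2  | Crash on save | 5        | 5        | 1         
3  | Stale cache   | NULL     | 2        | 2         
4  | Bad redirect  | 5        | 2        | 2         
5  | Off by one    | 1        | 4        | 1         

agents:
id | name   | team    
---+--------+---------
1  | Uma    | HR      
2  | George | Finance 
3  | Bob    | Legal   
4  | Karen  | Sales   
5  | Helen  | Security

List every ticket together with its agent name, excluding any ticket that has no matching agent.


INNER JOIN keeps only tickets rows whose agent_id matches an id in agents. Walk through each ticket:
  - ticket 1 (Wrong total): agent_id=1 -> matches Uma
  - ticket 2 (Crash on save): agent_id=5 -> matches Helen
  - ticket 3 (Stale cache): agent_id=NULL, no match -> dropped
  - ticket 4 (Bad redirect): agent_id=5 -> matches Helen
  - ticket 5 (Off by one): agent_id=1 -> matches Uma
So 1 of 5 rows is dropped.

SQL:
SELECT a.title, b.name AS agent
FROM tickets a
INNER JOIN agents b ON a.agent_id = b.id

Result:
title         | agent
--------------+------
Wrong total   | Uma  
Crash on save | Helen
Bad redirect  | Helen
Off by one    | Uma  


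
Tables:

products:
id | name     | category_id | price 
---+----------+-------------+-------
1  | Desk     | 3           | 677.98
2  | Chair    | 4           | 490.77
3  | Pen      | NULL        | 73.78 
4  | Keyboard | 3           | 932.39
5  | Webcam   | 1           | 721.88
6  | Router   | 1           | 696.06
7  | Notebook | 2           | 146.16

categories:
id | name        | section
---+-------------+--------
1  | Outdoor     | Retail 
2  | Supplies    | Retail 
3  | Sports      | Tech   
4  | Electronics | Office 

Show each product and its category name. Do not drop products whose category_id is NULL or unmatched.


LEFT JOIN keeps every row from products (the left table); where category_id has no match in categories, the category columns become NULL. Walk through each product:
  - product 1 (Desk): category_id=3 -> matches Sports
  - product 2 (Chair): category_id=4 -> matches Electronics
  - product 3 (Pen): category_id=NULL, no match -> kept with NULL
  - product 4 (Keyboard): category_id=3 -> matches Sports
  - product 5 (Webcam): category_id=1 -> matches Outdoor
  - product 6 (Router): category_id=1 -> matches Outdoor
  - product 7 (Notebook): category_id=2 -> matches Supplies
All 7 rows appear; 1 has NULL category.

SQL:
SELECT a.name, b.name AS category
FROM products a
LEFT JOIN categories b ON a.category_id = b.id

Result:
name     | category   
---------+------------
Desk     | Sports     
Chair    | Electronics
Pen      | NULL       
Keyboard | Sports     
Webcam   | Outdoor    
Router   | Outdoor    
Notebook | Supplies   


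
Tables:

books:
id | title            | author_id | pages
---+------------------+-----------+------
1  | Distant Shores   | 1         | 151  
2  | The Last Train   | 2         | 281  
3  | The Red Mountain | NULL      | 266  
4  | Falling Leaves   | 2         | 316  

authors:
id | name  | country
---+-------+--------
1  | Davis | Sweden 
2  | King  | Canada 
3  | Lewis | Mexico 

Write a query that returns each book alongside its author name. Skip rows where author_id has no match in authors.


INNER JOIN keeps only books rows whose author_id matches an id in authors. Walk through each book:
  - book 1 (Distant Shores): author_id=1 -> matches Davis
  - book 2 (The Last Train): author_id=2 -> matches King
  - book 3 (The Red Mountain): author_id=NULL, no match -> dropped
  - book 4 (Falling Leaves): author_id=2 -> matches King
So 1 of 4 rows is dropped.

SQL:
SELECT a.title, b.name AS author
FROM books a
INNER JOIN authors b ON a.author_id = b.id

Result:
title          | author
---------------+-------
Distant Shores | Davis 
The Last Train | King  
Falling Leaves | King  


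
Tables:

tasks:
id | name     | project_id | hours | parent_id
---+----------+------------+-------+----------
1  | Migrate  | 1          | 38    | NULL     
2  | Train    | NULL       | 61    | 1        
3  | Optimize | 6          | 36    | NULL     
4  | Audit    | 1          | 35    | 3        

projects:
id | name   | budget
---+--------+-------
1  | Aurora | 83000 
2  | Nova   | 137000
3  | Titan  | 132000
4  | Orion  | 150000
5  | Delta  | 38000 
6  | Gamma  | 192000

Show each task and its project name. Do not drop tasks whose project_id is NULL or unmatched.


LEFT JOIN keeps every row from tasks (the left table); where project_id has no match in projects, the project columns become NULL. Walk through each task:
  - task 1 (Migrate): project_id=1 -> matches Aurora
  - task 2 (Train): project_id=NULL, no match -> kept with NULL
  - task 3 (Optimize): project_id=6 -> matches Gamma
  - task 4 (Audit): project_id=1 -> matches Aurora
All 4 rows appear; 1 has NULL project.

SQL:
SELECT a.name, b.name AS project
FROM tasks a
LEFT JOIN projects b ON a.project_id = b.id

Result:
name     | project
---------+--------
Migrate  | Aurora 
Train    | NULL   
Optimize | Gamma  
Audit    | Aurora 


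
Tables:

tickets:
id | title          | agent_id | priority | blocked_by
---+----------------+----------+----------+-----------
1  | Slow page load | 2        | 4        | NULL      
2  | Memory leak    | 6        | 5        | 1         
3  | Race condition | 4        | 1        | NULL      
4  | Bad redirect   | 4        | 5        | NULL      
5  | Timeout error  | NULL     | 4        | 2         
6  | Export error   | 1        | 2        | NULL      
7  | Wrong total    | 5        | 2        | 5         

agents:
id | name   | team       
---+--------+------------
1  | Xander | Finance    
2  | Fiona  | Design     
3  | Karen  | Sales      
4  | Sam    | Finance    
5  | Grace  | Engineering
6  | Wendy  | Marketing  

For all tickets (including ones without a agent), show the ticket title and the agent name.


LEFT JOIN keeps every row from tickets (the left table); where agent_id has no match in agents, the agent columns become NULL. Walk through each ticket:
  - ticket 1 (Slow page load): agent_id=2 -> matches Fiona
  - ticket 2 (Memory leak): agent_id=6 -> matches Wendy
  - ticket 3 (Race condition): agent_id=4 -> matches Sam
  - ticket 4 (Bad redirect): agent_id=4 -> matches Sam
  - ticket 5 (Timeout error): agent_id=NULL, no match -> kept with NULL
  - ticket 6 (Export error): agent_id=1 -> matches Xander
  - ticket 7 (Wrong total): agent_id=5 -> matches Grace
All 7 rows appear; 1 has NULL agent.

SQL:
SELECT a.title, b.name AS agent
FROM tickets a
LEFT JOIN agents b ON a.agent_id = b.id

Result:
title          | agent 
---------------+-------
Slow page load | Fiona 
Memory leak    | Wendy 
Race condition | Sam   
Bad redirect   | Sam   
Timeout error  | NULL  
Export error   | Xander
Wrong total    | Grace 


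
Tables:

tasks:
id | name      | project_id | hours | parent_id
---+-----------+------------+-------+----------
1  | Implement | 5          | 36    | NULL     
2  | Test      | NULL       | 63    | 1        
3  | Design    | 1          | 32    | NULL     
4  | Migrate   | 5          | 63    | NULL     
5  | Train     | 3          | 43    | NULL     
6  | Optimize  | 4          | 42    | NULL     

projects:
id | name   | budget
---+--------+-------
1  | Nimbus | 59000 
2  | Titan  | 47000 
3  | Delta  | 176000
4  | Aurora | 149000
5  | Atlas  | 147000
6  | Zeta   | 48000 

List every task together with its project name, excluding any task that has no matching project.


INNER JOIN keeps only tasks rows whose project_id matches an id in projects. Walk through each task:
  - task 1 (Implement): project_id=5 -> matches Atlas
  - task 2 (Test): project_id=NULL, no match -> dropped
  - task 3 (Design): project_id=1 -> matches Nimbus
  - task 4 (Migrate): project_id=5 -> matches Atlas
  - task 5 (Train): project_id=3 -> matches Delta
  - task 6 (Optimize): project_id=4 -> matches Aurora
So 1 of 6 rows is dropped.

SQL:
SELECT a.name, b.name AS project
FROM tasks a
INNER JOIN projects b ON a.project_id = b.id

Result:
name      | project
----------+--------
Implement | Atlas  
Design    | Nimbus 
Migrate   | Atlas  
Train     | Delta  
Optimize  | Aurora 


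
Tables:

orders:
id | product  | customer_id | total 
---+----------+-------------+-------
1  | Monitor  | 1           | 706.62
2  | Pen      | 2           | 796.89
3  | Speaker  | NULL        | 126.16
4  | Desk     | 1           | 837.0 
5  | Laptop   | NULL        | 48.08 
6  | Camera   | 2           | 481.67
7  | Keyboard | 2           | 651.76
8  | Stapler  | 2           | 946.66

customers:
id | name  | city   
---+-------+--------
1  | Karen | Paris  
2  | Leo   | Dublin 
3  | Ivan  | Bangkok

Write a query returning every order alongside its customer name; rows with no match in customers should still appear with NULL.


LEFT JOIN keeps every row from orders (the left table); where customer_id has no match in customers, the customer columns become NULL. Walk through each order:
  - order 1 (Monitor): customer_id=1 -> matches Karen
  - order 2 (Pen): customer_id=2 -> matches Leo
  - order 3 (Speaker): customer_id=NULL, no match -> kept with NULL
  - order 4 (Desk): customer_id=1 -> matches Karen
  - order 5 (Laptop): customer_id=NULL, no match -> kept with NULL
  - order 6 (Camera): customer_id=2 -> matches Leo
  - order 7 (Keyboard): customer_id=2 -> matches Leo
  - order 8 (Stapler): customer_id=2 -> matches Leo
All 8 rows appear; 2 have NULL customer.

SQL:
SELECT a.product, b.name AS customer
FROM orders a
LEFT JOIN customers b ON a.customer_id = b.id

Result:
product  | customer
---------+---------
Monitor  | Karen   
Pen      | Leo     
Speaker  | NULL    
Desk     | Karen   
Laptop   | NULL    
Camera   | Leo     
Keyboard | Leo     
Stapler  | Leo     


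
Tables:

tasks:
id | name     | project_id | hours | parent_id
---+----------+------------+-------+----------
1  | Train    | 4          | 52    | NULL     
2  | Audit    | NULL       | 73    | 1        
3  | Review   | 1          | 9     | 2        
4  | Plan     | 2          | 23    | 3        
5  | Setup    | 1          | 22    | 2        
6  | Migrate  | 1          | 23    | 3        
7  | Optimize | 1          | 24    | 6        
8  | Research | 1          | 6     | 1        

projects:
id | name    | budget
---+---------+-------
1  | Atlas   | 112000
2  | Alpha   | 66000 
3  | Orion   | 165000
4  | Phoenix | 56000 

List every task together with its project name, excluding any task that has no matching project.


INNER JOIN keeps only tasks rows whose project_id matches an id in projects. Walk through each task:
  - task 1 (Train): project_id=4 -> matches Phoenix
  - task 2 (Audit): project_id=NULL, no match -> dropped
  - task 3 (Review): project_id=1 -> matches Atlas
  - task 4 (Plan): project_id=2 -> matches Alpha
  - task 5 (Setup): project_id=1 -> matches Atlas
  - task 6 (Migrate): project_id=1 -> matches Atlas
  - task 7 (Optimize): project_id=1 -> matches Atlas
  - task 8 (Research): project_id=1 -> matches Atlas
So 1 of 8 rows is dropped.

SQL:
SELECT a.name, b.name AS project
FROM tasks a
INNER JOIN projects b ON a.project_id = b.id

Result:
name     | project
---------+--------
Train    | Phoenix
Review   | Atlas  
Plan     | Alpha  
Setup    | Atlas  
Migrate  | Atlas  
Optimize | Atlas  
Research | Atlas  


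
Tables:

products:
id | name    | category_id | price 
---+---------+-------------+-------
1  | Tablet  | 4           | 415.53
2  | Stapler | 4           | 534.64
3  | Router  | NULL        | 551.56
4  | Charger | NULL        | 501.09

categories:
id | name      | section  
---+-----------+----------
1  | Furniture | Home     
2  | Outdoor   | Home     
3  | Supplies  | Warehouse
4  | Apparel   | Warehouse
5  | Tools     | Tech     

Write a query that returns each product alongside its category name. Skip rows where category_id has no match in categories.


INNER JOIN keeps only products rows whose category_id matches an id in categories. Walk through each product:
  - product 1 (Tablet): category_id=4 -> matches Apparel
  - product 2 (Stapler): category_id=4 -> matches Apparel
  - product 3 (Router): category_id=NULL, no match -> dropped
  - product 4 (Charger): category_id=NULL, no match -> dropped
So 2 of 4 rows are dropped.

SQL:
SELECT a.name, b.name AS category
FROM products a
INNER JOIN categories b ON a.category_id = b.id

Result:
name    | category
--------+---------
Tablet  | Apparel 
Stapler | Apparel 


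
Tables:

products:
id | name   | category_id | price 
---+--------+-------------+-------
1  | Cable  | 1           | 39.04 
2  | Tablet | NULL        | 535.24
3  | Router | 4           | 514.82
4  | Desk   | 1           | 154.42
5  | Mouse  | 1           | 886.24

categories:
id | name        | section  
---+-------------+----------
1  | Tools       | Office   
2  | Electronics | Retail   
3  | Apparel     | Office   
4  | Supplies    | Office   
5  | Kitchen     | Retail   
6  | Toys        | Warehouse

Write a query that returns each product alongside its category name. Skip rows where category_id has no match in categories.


INNER JOIN keeps only products rows whose category_id matches an id in categories. Walk through each product:
  - product 1 (Cable): category_id=1 -> matches Tools
  - product 2 (Tablet): category_id=NULL, no match -> dropped
  - product 3 (Router): category_id=4 -> matches Supplies
  - product 4 (Desk): category_id=1 -> matches Tools
  - product 5 (Mouse): category_id=1 -> matches Tools
So 1 of 5 rows is dropped.

SQL:
SELECT a.name, b.name AS category
FROM products a
INNER JOIN categories b ON a.category_id = b.id

Result:
name   | category
-------+---------
Cable  | Tools   
Router | Supplies
Desk   | Tools   
Mouse  | Tools   


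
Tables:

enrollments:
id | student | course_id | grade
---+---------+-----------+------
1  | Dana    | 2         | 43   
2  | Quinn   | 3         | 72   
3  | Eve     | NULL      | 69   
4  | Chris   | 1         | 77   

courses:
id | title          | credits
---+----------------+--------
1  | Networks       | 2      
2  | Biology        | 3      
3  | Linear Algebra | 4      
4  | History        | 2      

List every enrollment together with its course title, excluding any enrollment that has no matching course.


INNER JOIN keeps only enrollments rows whose course_id matches an id in courses. Walk through each enrollment:
  - enrollment 1 (Dana): course_id=2 -> matches Biology
  - enrollment 2 (Quinn): course_id=3 -> matches Linear Algebra
  - enrollment 3 (Eve): course_id=NULL, no match -> dropped
  - enrollment 4 (Chris): course_id=1 -> matches Networks
So 1 of 4 rows is dropped.

SQL:
SELECT a.student, b.title AS course
FROM enrollments a
INNER JOIN courses b ON a.course_id = b.id

Result:
student | course        
--------+---------------
Dana    | Biology       
Quinn   | Linear Algebra
Chris   | Networks      


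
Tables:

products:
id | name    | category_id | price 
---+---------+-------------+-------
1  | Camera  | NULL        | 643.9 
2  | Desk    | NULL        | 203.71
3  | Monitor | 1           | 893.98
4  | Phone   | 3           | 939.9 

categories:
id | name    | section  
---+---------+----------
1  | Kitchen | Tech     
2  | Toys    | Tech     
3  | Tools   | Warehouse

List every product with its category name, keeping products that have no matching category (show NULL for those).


LEFT JOIN keeps every row from products (the left table); where category_id has no match in categories, the category columns become NULL. Walk through each product:
  - product 1 (Camera): category_id=NULL, no match -> kept with NULL
  - product 2 (Desk): category_id=NULL, no match -> kept with NULL
  - product 3 (Monitor): category_id=1 -> matches Kitchen
  - product 4 (Phone): category_id=3 -> matches Tools
All 4 rows appear; 2 have NULL category.

SQL:
SELECT a.name, b.name AS category
FROM products a
LEFT JOIN categories b ON a.category_id = b.id

Result:
name    | category
--------+---------
Camera  | NULL    
Desk    | NULL    
Monitor | Kitchen 
Phone   | Tools   


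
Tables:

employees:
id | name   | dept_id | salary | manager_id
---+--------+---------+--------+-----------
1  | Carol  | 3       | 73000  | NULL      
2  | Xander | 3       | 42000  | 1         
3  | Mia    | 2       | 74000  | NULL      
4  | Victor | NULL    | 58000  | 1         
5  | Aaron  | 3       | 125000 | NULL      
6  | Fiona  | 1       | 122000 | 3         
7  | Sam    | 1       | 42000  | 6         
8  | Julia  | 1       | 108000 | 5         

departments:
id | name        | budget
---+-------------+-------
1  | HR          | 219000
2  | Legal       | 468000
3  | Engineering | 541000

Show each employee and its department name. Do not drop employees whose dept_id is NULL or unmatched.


LEFT JOIN keeps every row from employees (the left table); where dept_id has no match in departments, the department columns become NULL. Walk through each employee:
  - employee 1 (Carol): dept_id=3 -> matches Engineering
  - employee 2 (Xander): dept_id=3 -> matches Engineering
  - employee 3 (Mia): dept_id=2 -> matches Legal
  - employee 4 (Victor): dept_id=NULL, no match -> kept with NULL
  - employee 5 (Aaron): dept_id=3 -> matches Engineering
  - employee 6 (Fiona): dept_id=1 -> matches HR
  - employee 7 (Sam): dept_id=1 -> matches HR
  - employee 8 (Julia): dept_id=1 -> matches HR
All 8 rows appear; 1 has NULL department.

SQL:
SELECT a.name, b.name AS department
FROM employees a
LEFT JOIN departments b ON a.dept_id = b.id

Result:
name   | department 
-------+------------
Carol  | Engineering
Xander | Engineering
Mia    | Legal      
Victor | NULL       
Aaron  | Engineering
Fiona  | HR         
Sam    | HR         
Julia  | HR         


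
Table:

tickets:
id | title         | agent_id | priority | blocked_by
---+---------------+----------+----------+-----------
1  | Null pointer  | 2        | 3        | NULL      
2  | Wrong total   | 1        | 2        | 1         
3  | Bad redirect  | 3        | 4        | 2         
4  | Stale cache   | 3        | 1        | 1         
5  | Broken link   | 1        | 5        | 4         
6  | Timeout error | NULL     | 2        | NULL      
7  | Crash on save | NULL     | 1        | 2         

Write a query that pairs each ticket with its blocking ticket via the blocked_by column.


This is a self-join: tickets is joined to a second copy of itself, matching each row's blocked_by to another row's id. Use LEFT JOIN so rows with blocked_by=NULL are kept.
  - ticket 1 (Null pointer): blocked_by=NULL -> NULL
  - ticket 2 (Wrong total): blocked_by=1 -> Null pointer
  - ticket 3 (Bad redirect): blocked_by=2 -> Wrong total
  - ticket 4 (Stale cache): blocked_by=1 -> Null pointer
  - ticket 5 (Broken link): blocked_by=4 -> Stale cache
  - ticket 6 (Timeout error): blocked_by=NULL -> NULL
  - ticket 7 (Crash on save): blocked_by=2 -> Wrong total

SQL:
SELECT a.title AS item, b.title AS blocked_by
FROM tickets a
LEFT JOIN tickets b ON a.blocked_by = b.id

Result:
item          | blocked_by  
--------------+-------------
Null pointer  | NULL        
Wrong total   | Null pointer
Bad redirect  | Wrong total 
Stale cache   | Null pointer
Broken link   | Stale cache 
Timeout error | NULL        
Crash on save | Wrong total 


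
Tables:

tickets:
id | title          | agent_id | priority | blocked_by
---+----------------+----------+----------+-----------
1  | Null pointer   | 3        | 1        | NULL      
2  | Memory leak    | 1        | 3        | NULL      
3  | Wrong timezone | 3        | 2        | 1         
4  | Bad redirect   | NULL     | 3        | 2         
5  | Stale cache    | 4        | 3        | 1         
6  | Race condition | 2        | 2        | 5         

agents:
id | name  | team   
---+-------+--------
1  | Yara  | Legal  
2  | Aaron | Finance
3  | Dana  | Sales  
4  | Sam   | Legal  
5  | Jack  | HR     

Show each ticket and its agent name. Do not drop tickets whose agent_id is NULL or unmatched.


LEFT JOIN keeps every row from tickets (the left table); where agent_id has no match in agents, the agent columns become NULL. Walk through each ticket:
  - ticket 1 (Null pointer): agent_id=3 -> matches Dana
  - ticket 2 (Memory leak): agent_id=1 -> matches Yara
  - ticket 3 (Wrong timezone): agent_id=3 -> matches Dana
  - ticket 4 (Bad redirect): agent_id=NULL, no match -> kept with NULL
  - ticket 5 (Stale cache): agent_id=4 -> matches Sam
  - ticket 6 (Race condition): agent_id=2 -> matches Aaron
All 6 rows appear; 1 has NULL agent.

SQL:
SELECT a.title, b.name AS agent
FROM tickets a
LEFT JOIN agents b ON a.agent_id = b.id

Result:
title          | agent
---------------+------
Null pointer   | Dana 
Memory leak    | Yara 
Wrong timezone | Dana 
Bad redirect   | NULL 
Stale cache    | Sam  
Race condition | Aaron


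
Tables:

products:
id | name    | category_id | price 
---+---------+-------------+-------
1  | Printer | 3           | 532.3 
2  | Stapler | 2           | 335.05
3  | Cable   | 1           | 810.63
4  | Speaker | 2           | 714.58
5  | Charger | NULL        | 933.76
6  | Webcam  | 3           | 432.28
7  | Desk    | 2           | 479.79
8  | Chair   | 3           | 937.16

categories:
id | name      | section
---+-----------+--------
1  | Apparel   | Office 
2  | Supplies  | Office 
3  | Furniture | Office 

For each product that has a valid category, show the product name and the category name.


INNER JOIN keeps only products rows whose category_id matches an id in categories. Walk through each product:
  - product 1 (Printer): category_id=3 -> matches Furniture
  - product 2 (Stapler): category_id=2 -> matches Supplies
  - product 3 (Cable): category_id=1 -> matches Apparel
  - product 4 (Speaker): category_id=2 -> matches Supplies
  - product 5 (Charger): category_id=NULL, no match -> dropped
  - product 6 (Webcam): category_id=3 -> matches Furniture
  - product 7 (Desk): category_id=2 -> matches Supplies
  - product 8 (Chair): category_id=3 -> matches Furniture
So 1 of 8 rows is dropped.

SQL:
SELECT a.name, b.name AS category
FROM products a
INNER JOIN categories b ON a.category_id = b.id

Result:
name    | category 
--------+----------
Printer | Furniture
Stapler | Supplies 
Cable   | Apparel  
Speaker | Supplies 
Webcam  | Furniture
Desk    | Supplies 
Chair   | Furniture


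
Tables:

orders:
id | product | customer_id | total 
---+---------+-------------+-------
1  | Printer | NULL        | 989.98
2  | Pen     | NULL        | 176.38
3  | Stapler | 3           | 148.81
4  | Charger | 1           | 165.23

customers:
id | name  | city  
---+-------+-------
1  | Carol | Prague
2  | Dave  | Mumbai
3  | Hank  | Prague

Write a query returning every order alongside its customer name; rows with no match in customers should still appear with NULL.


LEFT JOIN keeps every row from orders (the left table); where customer_id has no match in customers, the customer columns become NULL. Walk through each order:
  - order 1 (Printer): customer_id=NULL, no match -> kept with NULL
  - order 2 (Pen): customer_id=NULL, no match -> kept with NULL
  - order 3 (Stapler): customer_id=3 -> matches Hank
  - order 4 (Charger): customer_id=1 -> matches Carol
All 4 rows appear; 2 have NULL customer.

SQL:
SELECT a.product, b.name AS customer
FROM orders a
LEFT JOIN customers b ON a.customer_id = b.id

Result:
product | customer
--------+---------
Printer | NULL    
Pen     | NULL    
Stapler | Hank    
Charger | Carol   


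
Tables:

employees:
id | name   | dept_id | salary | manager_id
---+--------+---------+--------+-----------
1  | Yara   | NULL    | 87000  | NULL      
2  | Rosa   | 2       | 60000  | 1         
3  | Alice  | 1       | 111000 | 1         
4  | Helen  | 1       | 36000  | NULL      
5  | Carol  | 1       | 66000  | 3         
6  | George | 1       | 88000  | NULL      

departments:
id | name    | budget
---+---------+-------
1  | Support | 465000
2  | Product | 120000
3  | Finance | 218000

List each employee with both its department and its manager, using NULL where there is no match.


Two LEFT JOINs from the same base table employees: one to departments via dept_id, one to employees itself via manager_id. Both are LEFT so every employee is preserved.
Match against departments:
  - employee 1 (Yara): dept_id=NULL, no match -> kept with NULL
  - employee 2 (Rosa): dept_id=2 -> matches Product
  - employee 3 (Alice): dept_id=1 -> matches Support
  - employee 4 (Helen): dept_id=1 -> matches Support
  - employee 5 (Carol): dept_id=1 -> matches Support
  - employee 6 (George): dept_id=1 -> matches Support
Match against employees (self):
  - employee 1 (Yara): manager_id=NULL -> NULL
  - employee 2 (Rosa): manager_id=1 -> Yara
  - employee 3 (Alice): manager_id=1 -> Yara
  - employee 4 (Helen): manager_id=NULL -> NULL
  - employee 5 (Carol): manager_id=3 -> Alice
  - employee 6 (George): manager_id=NULL -> NULL

SQL:
SELECT a.name, b.name AS department, c.name AS manager
FROM employees a
LEFT JOIN departments b ON a.dept_id = b.id
LEFT JOIN employees c ON a.manager_id = c.id

Result:
name   | department | manager
-------+------------+--------
Yara   | NULL       | NULL   
Rosa   | Product    | Yara   
Alice  | Support    | Yara   
Helen  | Support    | NULL   
Carol  | Support    | Alice  
George | Support    | NULL   


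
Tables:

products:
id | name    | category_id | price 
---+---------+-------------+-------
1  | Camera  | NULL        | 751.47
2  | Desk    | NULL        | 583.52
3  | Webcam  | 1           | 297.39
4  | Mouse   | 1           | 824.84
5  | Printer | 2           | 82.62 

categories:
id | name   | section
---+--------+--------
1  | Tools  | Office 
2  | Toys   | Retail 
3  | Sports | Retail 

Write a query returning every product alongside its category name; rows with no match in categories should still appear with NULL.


LEFT JOIN keeps every row from products (the left table); where category_id has no match in categories, the category columns become NULL. Walk through each product:
  - product 1 (Camera): category_id=NULL, no match -> kept with NULL
  - product 2 (Desk): category_id=NULL, no match -> kept with NULL
  - product 3 (Webcam): category_id=1 -> matches Tools
  - product 4 (Mouse): category_id=1 -> matches Tools
  - product 5 (Printer): category_id=2 -> matches Toys
All 5 rows appear; 2 have NULL category.

SQL:
SELECT a.name, b.name AS category
FROM products a
LEFT JOIN categories b ON a.category_id = b.id

Result:
name    | category
--------+---------
Camera  | NULL    
Desk    | NULL    
Webcam  | Tools   
Mouse   | Tools   
Printer | Toys    


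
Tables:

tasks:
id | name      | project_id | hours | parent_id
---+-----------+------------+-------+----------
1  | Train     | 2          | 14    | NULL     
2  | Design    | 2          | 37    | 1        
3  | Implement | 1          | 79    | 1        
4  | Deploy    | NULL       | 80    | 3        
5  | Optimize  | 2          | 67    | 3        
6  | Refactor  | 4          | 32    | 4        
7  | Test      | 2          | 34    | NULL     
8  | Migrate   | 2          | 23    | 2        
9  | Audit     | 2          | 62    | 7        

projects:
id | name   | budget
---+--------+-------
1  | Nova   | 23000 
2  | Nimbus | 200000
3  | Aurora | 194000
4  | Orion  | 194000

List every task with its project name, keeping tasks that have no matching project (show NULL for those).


LEFT JOIN keeps every row from tasks (the left table); where project_id has no match in projects, the project columns become NULL. Walk through each task:
  - task 1 (Train): project_id=2 -> matches Nimbus
  - task 2 (Design): project_id=2 -> matches Nimbus
  - task 3 (Implement): project_id=1 -> matches Nova
  - task 4 (Deploy): project_id=NULL, no match -> kept with NULL
  - task 5 (Optimize): project_id=2 -> matches Nimbus
  - task 6 (Refactor): project_id=4 -> matches Orion
  - task 7 (Test): project_id=2 -> matches Nimbus
  - task 8 (Migrate): project_id=2 -> matches Nimbus
  - task 9 (Audit): project_id=2 -> matches Nimbus
All 9 rows appear; 1 has NULL project.

SQL:
SELECT a.name, b.name AS project
FROM tasks a
LEFT JOIN projects b ON a.project_id = b.id

Result:
name      | project
----------+--------
Train     | Nimbus 
Design    | Nimbus 
Implement | Nova   
Deploy    | NULL   
Optimize  | Nimbus 
Refactor  | Orion  
Test      | Nimbus 
Migrate   | Nimbus 
Audit     | Nimbus 
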